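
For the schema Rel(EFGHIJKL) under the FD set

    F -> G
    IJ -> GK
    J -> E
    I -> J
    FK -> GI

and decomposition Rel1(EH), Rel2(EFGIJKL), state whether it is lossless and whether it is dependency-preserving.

Lossless test: (E)⁺ = {E}, which is a superkey of neither fragment — lossy.
Dependency preservation: every FD's attributes lie within a single fragment, so each can be enforced locally — preserved.

lossy but dependency-preserving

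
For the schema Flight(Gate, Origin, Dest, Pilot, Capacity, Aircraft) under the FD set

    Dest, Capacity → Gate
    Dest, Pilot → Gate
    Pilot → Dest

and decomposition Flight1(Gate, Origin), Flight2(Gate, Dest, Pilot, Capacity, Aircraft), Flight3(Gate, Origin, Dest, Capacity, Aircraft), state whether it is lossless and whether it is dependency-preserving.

Lossless test (chase): applying each FD to every pair of rows produces no changes in the tableau, so no row becomes fully distinguished — the join is lossy.
Dependency preservation: every FD's attributes lie within a single fragment, so each can be enforced locally — preserved.

lossy but dependency-preserving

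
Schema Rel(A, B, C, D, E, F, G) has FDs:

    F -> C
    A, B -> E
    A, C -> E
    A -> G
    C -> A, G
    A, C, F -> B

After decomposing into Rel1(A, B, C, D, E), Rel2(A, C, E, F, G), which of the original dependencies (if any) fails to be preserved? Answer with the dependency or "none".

Check A, C, F → B: no single fragment contains all of {A, B, C, F}, and the restricted closure of {A, C, F} across the fragments never reaches {B}.
F → C is preserved.
A, B → E is preserved.
A, C → E is preserved.
A → G is preserved.
C → A, G is preserved.

A, C, F -> B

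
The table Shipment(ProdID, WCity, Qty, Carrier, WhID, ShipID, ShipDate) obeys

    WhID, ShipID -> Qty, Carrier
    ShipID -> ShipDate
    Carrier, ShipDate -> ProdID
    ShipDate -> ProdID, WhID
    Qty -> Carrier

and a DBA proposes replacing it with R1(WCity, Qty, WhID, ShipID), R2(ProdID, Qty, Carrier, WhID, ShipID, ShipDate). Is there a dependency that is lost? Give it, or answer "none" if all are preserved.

none

WhID, ShipID → Qty, Carrier lies within R2.
ShipID → ShipDate lies within R2.
Carrier, ShipDate → ProdID lies within R2.
ShipDate → ProdID, WhID lies within R2.
Qty → Carrier lies within R2.
Every dependency is enforceable on the fragments, so the decomposition is dependency-preserving.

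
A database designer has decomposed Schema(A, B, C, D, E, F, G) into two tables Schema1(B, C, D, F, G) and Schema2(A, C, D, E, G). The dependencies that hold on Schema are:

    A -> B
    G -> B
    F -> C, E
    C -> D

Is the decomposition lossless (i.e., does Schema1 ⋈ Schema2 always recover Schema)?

No

Common attributes: Schema1 ∩ Schema2 = {C, D, G}.
Closure of {C, D, G}: G → B applies, adding B. So (C, D, G)⁺ = {B, C, D, G}.
The closure contains neither all of Schema1 = {B, C, D, F, G} nor all of Schema2 = {A, C, D, E, G}, so the common attributes are not a superkey of either fragment. The join is lossy.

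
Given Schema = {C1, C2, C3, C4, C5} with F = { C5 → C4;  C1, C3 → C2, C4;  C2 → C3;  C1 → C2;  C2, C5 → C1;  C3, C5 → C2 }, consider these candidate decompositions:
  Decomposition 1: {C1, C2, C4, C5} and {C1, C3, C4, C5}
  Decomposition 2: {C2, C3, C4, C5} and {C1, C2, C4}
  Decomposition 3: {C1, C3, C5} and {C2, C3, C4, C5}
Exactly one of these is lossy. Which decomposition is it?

Decomposition 2

Decomposition 1: common = {C1, C4, C5}, closure = {C1, C2, C3, C4, C5} → lossless.
Decomposition 2: common = {C2, C4}, closure = {C2, C3, C4} → lossy.
Decomposition 3: common = {C3, C5}, closure = {C1, C2, C3, C4, C5} → lossless.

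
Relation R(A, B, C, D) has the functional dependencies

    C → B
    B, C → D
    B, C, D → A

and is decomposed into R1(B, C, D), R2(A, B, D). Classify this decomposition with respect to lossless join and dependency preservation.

lossy and not dependency-preserving

Lossless test: (B, D)⁺ = {B, D}, which is a superkey of neither fragment — lossy.
Dependency preservation: the restricted closure of {B, C, D} across the fragments never reaches {A}, so B, C, D → A cannot be enforced without a join — not preserved.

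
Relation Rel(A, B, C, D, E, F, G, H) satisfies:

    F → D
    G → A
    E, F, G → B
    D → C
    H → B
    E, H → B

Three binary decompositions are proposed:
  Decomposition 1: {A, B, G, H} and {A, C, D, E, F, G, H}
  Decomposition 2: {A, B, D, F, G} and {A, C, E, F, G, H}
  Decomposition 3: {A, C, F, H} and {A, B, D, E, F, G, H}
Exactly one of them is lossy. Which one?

Decomposition 1: common = {A, G, H}, closure = {A, B, G, H} → lossless.
Decomposition 2: common = {A, F, G}, closure = {A, C, D, F, G} → lossy.
Decomposition 3: common = {A, F, H}, closure = {A, B, C, D, F, H} → lossless.

Decomposition 2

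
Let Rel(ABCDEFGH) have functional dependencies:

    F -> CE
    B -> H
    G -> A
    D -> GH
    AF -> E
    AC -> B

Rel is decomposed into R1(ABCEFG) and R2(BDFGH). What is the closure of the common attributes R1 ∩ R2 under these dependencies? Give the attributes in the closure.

R1 ∩ R2 = {BFG}.
F → CE applies, adding CE
B → H applies, adding H
G → A applies, adding A
Closure: {ABCEFGH}.

ABCEFGH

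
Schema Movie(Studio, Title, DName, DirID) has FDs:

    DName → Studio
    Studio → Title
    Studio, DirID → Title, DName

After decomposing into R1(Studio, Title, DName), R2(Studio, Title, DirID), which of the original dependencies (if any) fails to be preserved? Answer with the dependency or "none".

Check Studio, DirID → Title, DName: no single fragment contains all of {Studio, Title, DName, DirID}, and the restricted closure of {Studio, DirID} across the fragments never reaches {Title, DName}.
DName → Studio is preserved.
Studio → Title is preserved.

Studio, DirID → Title, DName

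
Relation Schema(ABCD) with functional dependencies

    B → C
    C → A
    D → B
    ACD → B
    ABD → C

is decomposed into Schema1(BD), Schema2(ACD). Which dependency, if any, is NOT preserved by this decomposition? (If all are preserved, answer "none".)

Check B → C: no single fragment contains all of {BC}, and the restricted closure of {B} across the fragments never reaches {C}.
C → A is preserved.
D → B is preserved.
ACD → B is preserved.
ABD → C is preserved.

B → C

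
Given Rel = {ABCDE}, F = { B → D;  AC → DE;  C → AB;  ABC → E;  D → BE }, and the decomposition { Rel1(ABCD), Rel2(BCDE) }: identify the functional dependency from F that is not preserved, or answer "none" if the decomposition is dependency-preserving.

B → D lies within Rel1.
AC → DE: restricted closure across fragments reaches DE.
C → AB lies within Rel1.
ABC → E: restricted closure across fragments reaches E.
D → BE lies within Rel2.
Every dependency is enforceable on the fragments, so the decomposition is dependency-preserving.

none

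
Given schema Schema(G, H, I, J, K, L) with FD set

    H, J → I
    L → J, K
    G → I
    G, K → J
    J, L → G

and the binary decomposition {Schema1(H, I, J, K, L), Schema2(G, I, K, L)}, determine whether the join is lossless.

Common attributes: Schema1 ∩ Schema2 = {I, K, L}.
Closure of {I, K, L}: L → J, K applies, adding J; J, L → G applies, adding G. So (I, K, L)⁺ = {G, I, J, K, L}.
This closure contains every attribute of Schema2, so Schema1 ∩ Schema2 → Schema2. The join is lossless.

Yes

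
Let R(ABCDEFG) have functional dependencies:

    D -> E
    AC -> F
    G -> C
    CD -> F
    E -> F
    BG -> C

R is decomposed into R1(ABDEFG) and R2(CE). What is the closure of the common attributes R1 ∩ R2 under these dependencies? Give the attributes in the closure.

EF

R1 ∩ R2 = {E}.
E → F applies, adding F
Closure: {EF}.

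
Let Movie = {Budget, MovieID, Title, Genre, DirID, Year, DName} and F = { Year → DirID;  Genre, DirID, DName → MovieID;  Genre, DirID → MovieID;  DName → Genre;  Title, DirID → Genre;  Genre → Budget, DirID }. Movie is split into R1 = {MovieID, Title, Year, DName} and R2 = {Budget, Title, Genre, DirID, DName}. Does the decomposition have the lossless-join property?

Common attributes: R1 ∩ R2 = {Title, DName}.
Closure of {Title, DName}: DName → Genre applies, adding Genre; Genre → Budget, DirID applies, adding Budget, DirID; Genre, DirID, DName → MovieID applies, adding MovieID. So (Title, DName)⁺ = {Budget, MovieID, Title, Genre, DirID, DName}.
This closure contains every attribute of R2, so R1 ∩ R2 → R2. The join is lossless.

Yes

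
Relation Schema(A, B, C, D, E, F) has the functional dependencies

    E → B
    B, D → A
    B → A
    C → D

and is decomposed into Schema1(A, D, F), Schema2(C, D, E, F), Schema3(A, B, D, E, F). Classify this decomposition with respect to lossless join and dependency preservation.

Lossless test (chase): Rows 2 and 3 agree on E; apply E→B and equate their B entries. Rows 2 and 3 agree on B, D; apply B, D→A and equate their A entries. Row 2 is now all distinguished symbols — the join is lossless.
Dependency preservation: every FD's attributes lie within a single fragment, so each can be enforced locally — preserved.

lossless and dependency-preserving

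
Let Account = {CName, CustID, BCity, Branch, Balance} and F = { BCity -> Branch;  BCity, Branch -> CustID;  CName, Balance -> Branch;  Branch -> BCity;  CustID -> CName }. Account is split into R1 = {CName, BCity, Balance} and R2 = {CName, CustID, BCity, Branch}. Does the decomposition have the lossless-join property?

Yes

Common attributes: R1 ∩ R2 = {CName, BCity}.
Closure of {CName, BCity}: BCity → Branch applies, adding Branch; BCity, Branch → CustID applies, adding CustID. So (CName, BCity)⁺ = {CName, CustID, BCity, Branch}.
This closure contains every attribute of R2, so R1 ∩ R2 → R2. The join is lossless.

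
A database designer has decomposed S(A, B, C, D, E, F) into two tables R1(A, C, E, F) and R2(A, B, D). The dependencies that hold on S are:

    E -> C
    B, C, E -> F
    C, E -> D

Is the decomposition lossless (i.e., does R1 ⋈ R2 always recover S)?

No

Common attributes: R1 ∩ R2 = {A}.
No dependency enlarges {A}, so (A)⁺ = {A}.
The closure contains neither all of R1 = {A, C, E, F} nor all of R2 = {A, B, D}, so the common attributes are not a superkey of either fragment. The join is lossy.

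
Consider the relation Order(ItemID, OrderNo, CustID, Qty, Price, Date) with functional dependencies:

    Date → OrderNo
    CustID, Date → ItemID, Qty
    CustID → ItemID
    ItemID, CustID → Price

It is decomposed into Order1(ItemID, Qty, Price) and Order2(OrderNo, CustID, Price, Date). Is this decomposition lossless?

Common attributes: Order1 ∩ Order2 = {Price}.
No dependency enlarges {Price}, so (Price)⁺ = {Price}.
The closure contains neither all of Order1 = {ItemID, Qty, Price} nor all of Order2 = {OrderNo, CustID, Price, Date}, so the common attributes are not a superkey of either fragment. The join is lossy.

No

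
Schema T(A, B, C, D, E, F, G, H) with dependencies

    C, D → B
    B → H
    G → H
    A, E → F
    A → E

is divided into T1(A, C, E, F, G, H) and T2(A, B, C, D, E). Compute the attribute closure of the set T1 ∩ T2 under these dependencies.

A, C, E, F

T1 ∩ T2 = {A, C, E}.
A, E → F applies, adding F
Closure: {A, C, E, F}.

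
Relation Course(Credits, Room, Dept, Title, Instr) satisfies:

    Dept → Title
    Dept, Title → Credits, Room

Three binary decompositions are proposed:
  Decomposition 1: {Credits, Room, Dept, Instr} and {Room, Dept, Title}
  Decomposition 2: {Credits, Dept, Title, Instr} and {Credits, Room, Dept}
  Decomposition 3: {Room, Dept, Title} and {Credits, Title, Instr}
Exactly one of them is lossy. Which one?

Decomposition 3

Decomposition 1: common = {Room, Dept}, closure = {Credits, Room, Dept, Title} → lossless.
Decomposition 2: common = {Credits, Dept}, closure = {Credits, Room, Dept, Title} → lossless.
Decomposition 3: common = {Title}, closure = {Title} → lossy.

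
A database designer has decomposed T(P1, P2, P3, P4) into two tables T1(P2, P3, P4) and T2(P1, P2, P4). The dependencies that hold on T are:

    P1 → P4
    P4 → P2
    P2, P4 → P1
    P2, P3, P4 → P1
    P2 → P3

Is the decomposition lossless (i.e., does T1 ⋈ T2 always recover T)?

Common attributes: T1 ∩ T2 = {P2, P4}.
Closure of {P2, P4}: P2, P4 → P1 applies, adding P1; P2 → P3 applies, adding P3. So (P2, P4)⁺ = {P1, P2, P3, P4}.
This closure contains every attribute of T1, so T1 ∩ T2 → T1. The join is lossless.

Yes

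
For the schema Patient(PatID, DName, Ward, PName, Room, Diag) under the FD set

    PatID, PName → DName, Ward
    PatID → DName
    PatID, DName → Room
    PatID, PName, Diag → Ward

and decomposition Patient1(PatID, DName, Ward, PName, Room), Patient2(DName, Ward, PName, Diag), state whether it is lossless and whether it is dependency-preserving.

Lossless test: (DName, Ward, PName)⁺ = {DName, Ward, PName}, which is a superkey of neither fragment — lossy.
Dependency preservation: PatID, PName, Diag → Ward is not contained in any single fragment, but the restricted closure of its left-hand side across the fragments still reaches the right-hand side; the remaining FDs each lie inside some fragment. All dependencies are preserved.

lossy but dependency-preserving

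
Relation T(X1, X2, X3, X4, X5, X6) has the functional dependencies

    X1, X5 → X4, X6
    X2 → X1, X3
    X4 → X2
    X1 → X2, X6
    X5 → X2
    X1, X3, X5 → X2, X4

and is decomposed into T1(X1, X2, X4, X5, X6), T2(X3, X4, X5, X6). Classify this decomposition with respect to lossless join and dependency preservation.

lossless but not dependency-preserving

Lossless test: (X4, X5, X6)⁺ = {X1, X2, X3, X4, X5, X6}, which contains all of one fragment — lossless.
Dependency preservation: the restricted closure of {X2} across the fragments never reaches {X1, X3}, so X2 → X1, X3 cannot be enforced without a join — not preserved.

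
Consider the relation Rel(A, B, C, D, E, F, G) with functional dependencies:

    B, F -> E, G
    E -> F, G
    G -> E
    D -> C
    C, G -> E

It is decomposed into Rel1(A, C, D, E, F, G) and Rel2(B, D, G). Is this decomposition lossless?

No

Common attributes: Rel1 ∩ Rel2 = {D, G}.
Closure of {D, G}: G → E applies, adding E; D → C applies, adding C; E → F, G applies, adding F. So (D, G)⁺ = {C, D, E, F, G}.
The closure contains neither all of Rel1 = {A, C, D, E, F, G} nor all of Rel2 = {B, D, G}, so the common attributes are not a superkey of either fragment. The join is lossy.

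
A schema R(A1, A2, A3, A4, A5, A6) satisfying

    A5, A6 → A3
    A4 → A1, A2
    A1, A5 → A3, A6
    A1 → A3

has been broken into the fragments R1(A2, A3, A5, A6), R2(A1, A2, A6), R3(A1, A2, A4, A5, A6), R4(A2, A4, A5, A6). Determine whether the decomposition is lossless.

Chase test. Columns are A1, A2, A3, A4, A5, A6; row i has aⱼ where attribute j ∈ Ri, else bᵢⱼ.
Initial tableau (one row per fragment):
  row 1: b11 a2 a3 b14 a5 a6
  row 2: a1 a2 b23 b24 b25 a6
  row 3: a1 a2 b33 a4 a5 a6
  row 4: b41 a2 b43 a4 a5 a6
Rows 1 and 3 agree on A5, A6; apply A5, A6→A3 and equate their A3 entries.
Rows 1 and 4 agree on A5, A6; apply A5, A6→A3 and equate their A3 entries.
Rows 3 and 4 agree on A4; apply A4→A1, A2 and equate their A1, A2 entries.
Rows 2 and 3 agree on A1; apply A1→A3 and equate their A3 entries.
Row 3 is now all distinguished symbols — the join is lossless.

Yes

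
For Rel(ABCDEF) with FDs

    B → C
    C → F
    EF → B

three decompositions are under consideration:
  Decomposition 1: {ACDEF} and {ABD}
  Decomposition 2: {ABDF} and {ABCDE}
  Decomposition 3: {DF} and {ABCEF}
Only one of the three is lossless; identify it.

Decomposition 1: common = {AD}, closure = {AD} → lossy.
Decomposition 2: common = {ABD}, closure = {ABCDF} → lossless.
Decomposition 3: common = {F}, closure = {F} → lossy.

Decomposition 2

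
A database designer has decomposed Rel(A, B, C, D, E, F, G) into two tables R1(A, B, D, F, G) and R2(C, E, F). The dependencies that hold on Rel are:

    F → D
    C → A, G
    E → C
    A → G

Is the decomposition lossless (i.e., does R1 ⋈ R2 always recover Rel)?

Common attributes: R1 ∩ R2 = {F}.
Closure of {F}: F → D applies, adding D. So (F)⁺ = {D, F}.
The closure contains neither all of R1 = {A, B, D, F, G} nor all of R2 = {C, E, F}, so the common attributes are not a superkey of either fragment. The join is lossy.

No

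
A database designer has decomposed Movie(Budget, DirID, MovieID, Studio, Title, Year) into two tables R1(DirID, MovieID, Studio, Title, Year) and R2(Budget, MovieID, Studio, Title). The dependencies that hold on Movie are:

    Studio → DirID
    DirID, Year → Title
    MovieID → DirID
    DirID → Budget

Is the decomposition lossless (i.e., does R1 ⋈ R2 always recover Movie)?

Yes

Common attributes: R1 ∩ R2 = {MovieID, Studio, Title}.
Closure of {MovieID, Studio, Title}: Studio → DirID applies, adding DirID; DirID → Budget applies, adding Budget. So (MovieID, Studio, Title)⁺ = {Budget, DirID, MovieID, Studio, Title}.
This closure contains every attribute of R2, so R1 ∩ R2 → R2. The join is lossless.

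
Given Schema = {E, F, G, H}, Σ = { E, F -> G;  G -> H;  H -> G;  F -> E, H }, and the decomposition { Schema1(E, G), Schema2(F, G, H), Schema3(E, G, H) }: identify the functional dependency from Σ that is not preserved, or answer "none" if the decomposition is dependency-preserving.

F -> E, H

Check F → E, H: no single fragment contains all of {E, F, H}, and the restricted closure of {F} across the fragments never reaches {E, H}.
E, F → G is preserved.
G → H is preserved.
H → G is preserved.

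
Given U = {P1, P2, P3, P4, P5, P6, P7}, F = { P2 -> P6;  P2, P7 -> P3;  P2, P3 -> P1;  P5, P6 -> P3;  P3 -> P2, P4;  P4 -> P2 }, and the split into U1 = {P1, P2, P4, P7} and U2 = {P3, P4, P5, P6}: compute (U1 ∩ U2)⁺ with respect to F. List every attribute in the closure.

U1 ∩ U2 = {P4}.
P4 → P2 applies, adding P2
P2 → P6 applies, adding P6
Closure: {P2, P4, P6}.

P2, P4, P6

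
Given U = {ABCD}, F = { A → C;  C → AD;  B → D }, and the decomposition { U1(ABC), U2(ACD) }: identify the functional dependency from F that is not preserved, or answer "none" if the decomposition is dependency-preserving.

B → D

Check B → D: no single fragment contains all of {BD}, and the restricted closure of {B} across the fragments never reaches {D}.
A → C is preserved.
C → AD is preserved.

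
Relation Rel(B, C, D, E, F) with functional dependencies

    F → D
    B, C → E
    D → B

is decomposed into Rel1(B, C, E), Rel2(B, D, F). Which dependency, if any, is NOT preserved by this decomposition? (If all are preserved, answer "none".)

F → D lies within Rel2.
B, C → E lies within Rel1.
D → B lies within Rel2.
Every dependency is enforceable on the fragments, so the decomposition is dependency-preserving.

none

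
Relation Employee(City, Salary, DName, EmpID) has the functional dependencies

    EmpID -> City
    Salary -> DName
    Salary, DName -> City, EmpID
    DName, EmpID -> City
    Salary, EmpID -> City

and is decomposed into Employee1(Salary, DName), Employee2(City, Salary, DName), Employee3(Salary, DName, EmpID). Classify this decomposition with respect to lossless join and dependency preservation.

Lossless test (chase): Rows 1 and 2 agree on Salary, DName; apply Salary, DName→City, EmpID and equate their City, EmpID entries. Rows 1 and 3 agree on Salary, DName; apply Salary, DName→City, EmpID and equate their City, EmpID entries. Row 1 is now all distinguished symbols — the join is lossless.
Dependency preservation: the restricted closure of {EmpID} across the fragments never reaches {City}, so EmpID → City cannot be enforced without a join — not preserved.

lossless but not dependency-preserving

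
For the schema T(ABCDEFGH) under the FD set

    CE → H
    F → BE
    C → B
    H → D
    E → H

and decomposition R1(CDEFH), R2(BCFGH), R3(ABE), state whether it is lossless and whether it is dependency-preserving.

lossy but dependency-preserving

Lossless test (chase): Rows 1 and 2 agree on F; apply F→BE and equate their BE entries. Rows 1 and 2 agree on H; apply H→D and equate their D entries. Rows 1 and 3 agree on E; apply E→H and equate their H entries. Rows 1 and 3 agree on H; apply H→D and equate their D entries. No row becomes fully distinguished — the join is lossy.
Dependency preservation: F → BE is not contained in any single fragment, but the restricted closure of its left-hand side across the fragments still reaches the right-hand side; the remaining FDs each lie inside some fragment. All dependencies are preserved.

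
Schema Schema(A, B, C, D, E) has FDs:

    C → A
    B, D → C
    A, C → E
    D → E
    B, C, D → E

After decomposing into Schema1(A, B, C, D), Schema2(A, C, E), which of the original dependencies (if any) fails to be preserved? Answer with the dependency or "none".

Check D → E: no single fragment contains all of {D, E}, and the restricted closure of {D} across the fragments never reaches {E}.
C → A is preserved.
B, D → C is preserved.
A, C → E is preserved.
B, C, D → E is preserved.

D → E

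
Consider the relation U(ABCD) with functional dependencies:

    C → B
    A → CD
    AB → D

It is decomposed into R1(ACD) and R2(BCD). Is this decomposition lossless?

Yes

Common attributes: R1 ∩ R2 = {CD}.
Closure of {CD}: C → B applies, adding B. So (CD)⁺ = {BCD}.
This closure contains every attribute of R2, so R1 ∩ R2 → R2. The join is lossless.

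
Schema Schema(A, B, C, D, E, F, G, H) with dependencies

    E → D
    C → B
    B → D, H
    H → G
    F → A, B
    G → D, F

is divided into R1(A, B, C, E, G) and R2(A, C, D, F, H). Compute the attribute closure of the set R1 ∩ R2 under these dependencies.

R1 ∩ R2 = {A, C}.
C → B applies, adding B
B → D, H applies, adding D, H
H → G applies, adding G
G → D, F applies, adding F
Closure: {A, B, C, D, F, G, H}.

A, B, C, D, F, G, H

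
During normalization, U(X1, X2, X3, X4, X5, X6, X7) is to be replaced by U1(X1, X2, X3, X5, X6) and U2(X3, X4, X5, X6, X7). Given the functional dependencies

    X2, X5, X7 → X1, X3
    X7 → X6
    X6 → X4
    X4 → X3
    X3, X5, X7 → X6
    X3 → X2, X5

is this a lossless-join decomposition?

No

Common attributes: U1 ∩ U2 = {X3, X5, X6}.
Closure of {X3, X5, X6}: X6 → X4 applies, adding X4; X3 → X2, X5 applies, adding X2. So (X3, X5, X6)⁺ = {X2, X3, X4, X5, X6}.
The closure contains neither all of U1 = {X1, X2, X3, X5, X6} nor all of U2 = {X3, X4, X5, X6, X7}, so the common attributes are not a superkey of either fragment. The join is lossy.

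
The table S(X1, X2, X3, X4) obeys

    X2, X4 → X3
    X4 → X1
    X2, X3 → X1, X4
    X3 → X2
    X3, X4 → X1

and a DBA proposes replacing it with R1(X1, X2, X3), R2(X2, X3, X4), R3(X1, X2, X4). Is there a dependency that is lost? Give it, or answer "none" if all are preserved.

X2, X4 → X3 lies within R2.
X4 → X1 lies within R3.
X2, X3 → X1, X4: restricted closure across fragments reaches X1, X4.
X3 → X2 lies within R1.
X3, X4 → X1: restricted closure across fragments reaches X1.
Every dependency is enforceable on the fragments, so the decomposition is dependency-preserving.

none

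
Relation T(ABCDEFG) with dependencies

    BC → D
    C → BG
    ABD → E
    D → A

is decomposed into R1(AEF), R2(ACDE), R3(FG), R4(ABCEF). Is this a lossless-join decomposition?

No

Chase test. Columns are ABCDEFG; row i has aⱼ where attribute j ∈ Ri, else bᵢⱼ.
Initial tableau (one row per fragment):
  row 1: a1 b12 b13 b14 a5 a6 b17
  row 2: a1 b22 a3 a4 a5 b26 b27
  row 3: b31 b32 b33 b34 b35 a6 a7
  row 4: a1 a2 a3 b44 a5 a6 b47
Rows 2 and 4 agree on C; apply C→BG and equate their BG entries.
Rows 2 and 4 agree on BC; apply BC→D and equate their D entries.
No row becomes fully distinguished — the join is lossy.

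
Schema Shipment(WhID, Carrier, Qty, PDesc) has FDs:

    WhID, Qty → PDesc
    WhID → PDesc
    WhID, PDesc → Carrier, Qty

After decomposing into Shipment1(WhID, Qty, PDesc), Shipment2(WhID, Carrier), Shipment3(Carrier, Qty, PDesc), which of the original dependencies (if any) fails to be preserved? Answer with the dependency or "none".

none

WhID, Qty → PDesc lies within Shipment1.
WhID → PDesc lies within Shipment1.
WhID, PDesc → Carrier, Qty: restricted closure across fragments reaches Carrier, Qty.
Every dependency is enforceable on the fragments, so the decomposition is dependency-preserving.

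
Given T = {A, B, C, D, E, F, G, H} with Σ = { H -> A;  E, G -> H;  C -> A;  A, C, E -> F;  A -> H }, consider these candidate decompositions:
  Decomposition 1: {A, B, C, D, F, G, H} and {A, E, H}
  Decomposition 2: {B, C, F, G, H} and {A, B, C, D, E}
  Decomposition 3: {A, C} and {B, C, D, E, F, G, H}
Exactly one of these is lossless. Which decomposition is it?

Decomposition 3

Decomposition 1: common = {A, H}, closure = {A, H} → lossy.
Decomposition 2: common = {B, C}, closure = {A, B, C, H} → lossy.
Decomposition 3: common = {C}, closure = {A, C, H} → lossless.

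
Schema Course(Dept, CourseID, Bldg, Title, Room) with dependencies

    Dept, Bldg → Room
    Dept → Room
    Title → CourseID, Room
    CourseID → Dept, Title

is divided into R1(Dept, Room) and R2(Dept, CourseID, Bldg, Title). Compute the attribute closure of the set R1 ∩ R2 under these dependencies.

Dept, Room

R1 ∩ R2 = {Dept}.
Dept → Room applies, adding Room
Closure: {Dept, Room}.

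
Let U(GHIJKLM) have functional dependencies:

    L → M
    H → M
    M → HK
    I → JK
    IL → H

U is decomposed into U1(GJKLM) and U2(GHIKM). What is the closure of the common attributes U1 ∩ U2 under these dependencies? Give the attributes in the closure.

U1 ∩ U2 = {GKM}.
M → HK applies, adding H
Closure: {GHKM}.

GHKM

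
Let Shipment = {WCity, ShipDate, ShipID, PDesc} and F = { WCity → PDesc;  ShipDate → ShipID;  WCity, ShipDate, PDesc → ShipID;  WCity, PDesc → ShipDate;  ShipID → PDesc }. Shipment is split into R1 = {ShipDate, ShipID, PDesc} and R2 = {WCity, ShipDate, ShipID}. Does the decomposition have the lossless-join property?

Yes

Common attributes: R1 ∩ R2 = {ShipDate, ShipID}.
Closure of {ShipDate, ShipID}: ShipID → PDesc applies, adding PDesc. So (ShipDate, ShipID)⁺ = {ShipDate, ShipID, PDesc}.
This closure contains every attribute of R1, so R1 ∩ R2 → R1. The join is lossless.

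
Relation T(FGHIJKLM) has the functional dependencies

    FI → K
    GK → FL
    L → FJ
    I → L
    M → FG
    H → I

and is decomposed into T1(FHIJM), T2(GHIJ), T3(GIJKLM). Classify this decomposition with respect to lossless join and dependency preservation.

lossless but not dependency-preserving

Lossless test (chase): Rows 1 and 2 agree on I; apply I→L and equate their L entries. Rows 1 and 3 agree on I; apply I→L and equate their L entries. Rows 1 and 3 agree on M; apply M→FG and equate their FG entries. Rows 1 and 3 agree on FI; apply FI→K and equate their K entries. Rows 1 and 2 agree on L; apply L→FJ and equate their FJ entries. Rows 1 and 2 agree on FI; apply FI→K and equate their K entries. Row 1 is now all distinguished symbols — the join is lossless.
Dependency preservation: the restricted closure of {GK} across the fragments never reaches {FL}, so GK → FL cannot be enforced without a join — not preserved.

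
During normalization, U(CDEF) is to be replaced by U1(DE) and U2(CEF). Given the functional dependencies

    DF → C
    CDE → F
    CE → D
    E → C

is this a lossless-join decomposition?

Common attributes: U1 ∩ U2 = {E}.
Closure of {E}: E → C applies, adding C; CE → D applies, adding D; CDE → F applies, adding F. So (E)⁺ = {CDEF}.
This closure contains every attribute of U1, so U1 ∩ U2 → U1. The join is lossless.

Yes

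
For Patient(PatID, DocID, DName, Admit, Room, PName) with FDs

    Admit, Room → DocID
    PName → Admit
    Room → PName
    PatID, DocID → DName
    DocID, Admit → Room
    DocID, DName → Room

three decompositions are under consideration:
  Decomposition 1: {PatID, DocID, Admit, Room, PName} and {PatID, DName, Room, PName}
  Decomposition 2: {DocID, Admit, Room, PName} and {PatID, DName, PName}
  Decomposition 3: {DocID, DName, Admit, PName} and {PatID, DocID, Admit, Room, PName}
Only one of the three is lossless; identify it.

Decomposition 1

Decomposition 1: common = {PatID, Room, PName}, closure = {PatID, DocID, DName, Admit, Room, PName} → lossless.
Decomposition 2: common = {PName}, closure = {Admit, PName} → lossy.
Decomposition 3: common = {DocID, Admit, PName}, closure = {DocID, Admit, Room, PName} → lossy.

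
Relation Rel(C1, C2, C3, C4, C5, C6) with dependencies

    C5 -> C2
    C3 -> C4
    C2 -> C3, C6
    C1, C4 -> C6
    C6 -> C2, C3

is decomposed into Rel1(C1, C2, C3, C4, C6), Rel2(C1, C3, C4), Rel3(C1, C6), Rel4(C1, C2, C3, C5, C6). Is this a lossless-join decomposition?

Chase test. Columns are C1, C2, C3, C4, C5, C6; row i has aⱼ where attribute j ∈ Reli, else bᵢⱼ.
Initial tableau (one row per fragment):
  row 1: a1 a2 a3 a4 b15 a6
  row 2: a1 b22 a3 a4 b25 b26
  row 3: a1 b32 b33 b34 b35 a6
  row 4: a1 a2 a3 b44 a5 a6
Rows 1 and 4 agree on C3; apply C3→C4 and equate their C4 entries.
Rows 1 and 2 agree on C1, C4; apply C1, C4→C6 and equate their C6 entries.
Rows 1 and 2 agree on C6; apply C6→C2, C3 and equate their C2, C3 entries.
Rows 1 and 3 agree on C6; apply C6→C2, C3 and equate their C2, C3 entries.
Rows 1 and 3 agree on C3; apply C3→C4 and equate their C4 entries.
Row 4 is now all distinguished symbols — the join is lossless.

Yes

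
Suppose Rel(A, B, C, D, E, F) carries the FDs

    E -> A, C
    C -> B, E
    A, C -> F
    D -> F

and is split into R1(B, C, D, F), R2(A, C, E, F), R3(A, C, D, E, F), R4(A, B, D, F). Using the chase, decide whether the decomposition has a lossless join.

Chase test. Columns are A, B, C, D, E, F; row i has aⱼ where attribute j ∈ Ri, else bᵢⱼ.
Initial tableau (one row per fragment):
  row 1: b11 a2 a3 a4 b15 a6
  row 2: a1 b22 a3 b24 a5 a6
  row 3: a1 b32 a3 a4 a5 a6
  row 4: a1 a2 b43 a4 b45 a6
Rows 1 and 2 agree on C; apply C→B, E and equate their B, E entries.
Rows 1 and 3 agree on C; apply C→B, E and equate their B, E entries.
Rows 1 and 2 agree on E; apply E→A, C and equate their A, C entries.
Row 1 is now all distinguished symbols — the join is lossless.

Yes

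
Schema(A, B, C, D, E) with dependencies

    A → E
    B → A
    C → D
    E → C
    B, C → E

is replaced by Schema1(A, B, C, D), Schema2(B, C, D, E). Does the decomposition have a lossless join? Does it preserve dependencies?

lossless but not dependency-preserving

Lossless test: (B, C, D)⁺ = {A, B, C, D, E}, which contains all of one fragment — lossless.
Dependency preservation: the restricted closure of {A} across the fragments never reaches {E}, so A → E cannot be enforced without a join — not preserved.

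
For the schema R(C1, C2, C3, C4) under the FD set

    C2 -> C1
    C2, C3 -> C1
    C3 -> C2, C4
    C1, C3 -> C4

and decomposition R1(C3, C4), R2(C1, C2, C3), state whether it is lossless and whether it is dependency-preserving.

Lossless test: (C3)⁺ = {C1, C2, C3, C4}, which contains all of one fragment — lossless.
Dependency preservation: C3 → C2, C4; C1, C3 → C4 are not contained in any single fragment, but the restricted closure of each left-hand side across the fragments still reaches the right-hand side; the remaining FDs each lie inside some fragment. All dependencies are preserved.

lossless and dependency-preserving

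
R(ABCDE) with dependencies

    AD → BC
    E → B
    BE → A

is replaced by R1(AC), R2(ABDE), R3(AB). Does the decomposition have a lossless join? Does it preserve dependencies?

Lossless test (chase): applying each FD to every pair of rows produces no changes in the tableau, so no row becomes fully distinguished — the join is lossy.
Dependency preservation: the restricted closure of {AD} across the fragments never reaches {BC}, so AD → BC cannot be enforced without a join — not preserved.

lossy and not dependency-preserving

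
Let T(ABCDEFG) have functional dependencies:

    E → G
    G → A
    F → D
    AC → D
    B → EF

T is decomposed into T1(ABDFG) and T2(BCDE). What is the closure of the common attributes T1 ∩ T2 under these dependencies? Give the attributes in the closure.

ABDEFG

T1 ∩ T2 = {BD}.
B → EF applies, adding EF
E → G applies, adding G
G → A applies, adding A
Closure: {ABDEFG}.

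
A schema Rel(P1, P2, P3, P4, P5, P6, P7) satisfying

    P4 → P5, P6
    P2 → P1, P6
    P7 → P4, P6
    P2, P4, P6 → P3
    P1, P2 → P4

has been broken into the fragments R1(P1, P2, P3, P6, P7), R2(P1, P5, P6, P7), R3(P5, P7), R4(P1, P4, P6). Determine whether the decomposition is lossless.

No

Chase test. Columns are P1, P2, P3, P4, P5, P6, P7; row i has aⱼ where attribute j ∈ Ri, else bᵢⱼ.
Initial tableau (one row per fragment):
  row 1: a1 a2 a3 b14 b15 a6 a7
  row 2: a1 b22 b23 b24 a5 a6 a7
  row 3: b31 b32 b33 b34 a5 b36 a7
  row 4: a1 b42 b43 a4 b45 a6 b47
Rows 1 and 2 agree on P7; apply P7→P4, P6 and equate their P4, P6 entries.
Rows 1 and 3 agree on P7; apply P7→P4, P6 and equate their P4, P6 entries.
Rows 1 and 2 agree on P4; apply P4→P5, P6 and equate their P5, P6 entries.
No row becomes fully distinguished — the join is lossy.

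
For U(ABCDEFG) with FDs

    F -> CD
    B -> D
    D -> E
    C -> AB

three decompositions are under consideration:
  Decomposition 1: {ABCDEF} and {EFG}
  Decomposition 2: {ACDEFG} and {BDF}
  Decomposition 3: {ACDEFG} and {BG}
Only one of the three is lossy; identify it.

Decomposition 3

Decomposition 1: common = {EF}, closure = {ABCDEF} → lossless.
Decomposition 2: common = {DF}, closure = {ABCDEF} → lossless.
Decomposition 3: common = {G}, closure = {G} → lossy.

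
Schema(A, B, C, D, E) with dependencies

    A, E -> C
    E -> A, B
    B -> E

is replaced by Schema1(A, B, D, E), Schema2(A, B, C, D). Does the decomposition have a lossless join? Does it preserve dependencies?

Lossless test: (A, B, D)⁺ = {A, B, C, D, E}, which contains all of one fragment — lossless.
Dependency preservation: A, E → C is not contained in any single fragment, but the restricted closure of its left-hand side across the fragments still reaches the right-hand side; the remaining FDs each lie inside some fragment. All dependencies are preserved.

lossless and dependency-preserving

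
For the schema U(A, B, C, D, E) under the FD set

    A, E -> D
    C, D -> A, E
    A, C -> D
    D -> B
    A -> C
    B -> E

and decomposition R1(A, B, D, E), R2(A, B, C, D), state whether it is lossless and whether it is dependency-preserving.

lossless and dependency-preserving

Lossless test: (A, B, D)⁺ = {A, B, C, D, E}, which contains all of one fragment — lossless.
Dependency preservation: C, D → A, E is not contained in any single fragment, but the restricted closure of its left-hand side across the fragments still reaches the right-hand side; the remaining FDs each lie inside some fragment. All dependencies are preserved.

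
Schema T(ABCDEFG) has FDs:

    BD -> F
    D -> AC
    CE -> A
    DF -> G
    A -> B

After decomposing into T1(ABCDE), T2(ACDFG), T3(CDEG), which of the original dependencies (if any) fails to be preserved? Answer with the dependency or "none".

none

BD → F: restricted closure across fragments reaches F.
D → AC lies within T1.
CE → A lies within T1.
DF → G lies within T2.
A → B lies within T1.
Every dependency is enforceable on the fragments, so the decomposition is dependency-preserving.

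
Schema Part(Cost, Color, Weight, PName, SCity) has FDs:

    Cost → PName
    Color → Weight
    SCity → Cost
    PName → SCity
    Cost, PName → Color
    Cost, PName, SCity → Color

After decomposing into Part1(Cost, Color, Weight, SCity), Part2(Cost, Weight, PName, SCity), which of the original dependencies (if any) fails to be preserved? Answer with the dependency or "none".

none

Cost → PName lies within Part2.
Color → Weight lies within Part1.
SCity → Cost lies within Part1.
PName → SCity lies within Part2.
Cost, PName → Color: restricted closure across fragments reaches Color.
Cost, PName, SCity → Color: restricted closure across fragments reaches Color.
Every dependency is enforceable on the fragments, so the decomposition is dependency-preserving.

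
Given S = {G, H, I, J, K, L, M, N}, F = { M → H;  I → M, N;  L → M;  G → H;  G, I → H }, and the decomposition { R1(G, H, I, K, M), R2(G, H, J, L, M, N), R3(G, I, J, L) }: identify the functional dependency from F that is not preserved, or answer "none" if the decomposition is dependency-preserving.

Check I → M, N: no single fragment contains all of {I, M, N}, and the restricted closure of {I} across the fragments never reaches {M, N}.
M → H is preserved.
L → M is preserved.
G → H is preserved.
G, I → H is preserved.

I → M, N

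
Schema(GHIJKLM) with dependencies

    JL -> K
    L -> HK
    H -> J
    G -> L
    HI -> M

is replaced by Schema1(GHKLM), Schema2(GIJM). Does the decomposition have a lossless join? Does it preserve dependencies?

Lossless test: (GM)⁺ = {GHJKLM}, which contains all of one fragment — lossless.
Dependency preservation: the restricted closure of {H} across the fragments never reaches {J}, so H → J cannot be enforced without a join — not preserved.

lossless but not dependency-preserving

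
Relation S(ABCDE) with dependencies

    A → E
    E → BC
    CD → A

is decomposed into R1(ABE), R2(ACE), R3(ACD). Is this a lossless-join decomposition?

Chase test. Columns are ABCDE; row i has aⱼ where attribute j ∈ Ri, else bᵢⱼ.
Initial tableau (one row per fragment):
  row 1: a1 a2 b13 b14 a5
  row 2: a1 b22 a3 b24 a5
  row 3: a1 b32 a3 a4 b35
Rows 1 and 3 agree on A; apply A→E and equate their E entries.
Rows 1 and 2 agree on E; apply E→BC and equate their BC entries.
Rows 1 and 3 agree on E; apply E→BC and equate their BC entries.
Row 3 is now all distinguished symbols — the join is lossless.

Yes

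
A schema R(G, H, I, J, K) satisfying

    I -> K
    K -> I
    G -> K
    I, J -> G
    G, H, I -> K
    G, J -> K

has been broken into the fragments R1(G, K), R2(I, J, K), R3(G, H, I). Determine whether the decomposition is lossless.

Chase test. Columns are G, H, I, J, K; row i has aⱼ where attribute j ∈ Ri, else bᵢⱼ.
Initial tableau (one row per fragment):
  row 1: a1 b12 b13 b14 a5
  row 2: b21 b22 a3 a4 a5
  row 3: a1 a2 a3 b34 b35
Rows 2 and 3 agree on I; apply I→K and equate their K entries.
Rows 1 and 2 agree on K; apply K→I and equate their I entries.
No row becomes fully distinguished — the join is lossy.

No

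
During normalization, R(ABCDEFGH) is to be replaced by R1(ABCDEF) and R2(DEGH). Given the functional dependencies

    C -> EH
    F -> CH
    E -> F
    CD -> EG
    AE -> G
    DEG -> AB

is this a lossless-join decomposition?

Yes

Common attributes: R1 ∩ R2 = {DE}.
Closure of {DE}: E → F applies, adding F; F → CH applies, adding CH; CD → EG applies, adding G; DEG → AB applies, adding AB. So (DE)⁺ = {ABCDEFGH}.
This closure contains every attribute of R1, so R1 ∩ R2 → R1. The join is lossless.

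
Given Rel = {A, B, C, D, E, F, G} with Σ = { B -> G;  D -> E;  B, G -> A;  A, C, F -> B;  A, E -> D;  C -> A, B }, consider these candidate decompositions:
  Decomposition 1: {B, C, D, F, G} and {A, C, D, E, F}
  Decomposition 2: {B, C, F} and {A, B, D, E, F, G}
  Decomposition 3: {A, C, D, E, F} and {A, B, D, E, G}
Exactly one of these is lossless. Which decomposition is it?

Decomposition 1

Decomposition 1: common = {C, D, F}, closure = {A, B, C, D, E, F, G} → lossless.
Decomposition 2: common = {B, F}, closure = {A, B, F, G} → lossy.
Decomposition 3: common = {A, D, E}, closure = {A, D, E} → lossy.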